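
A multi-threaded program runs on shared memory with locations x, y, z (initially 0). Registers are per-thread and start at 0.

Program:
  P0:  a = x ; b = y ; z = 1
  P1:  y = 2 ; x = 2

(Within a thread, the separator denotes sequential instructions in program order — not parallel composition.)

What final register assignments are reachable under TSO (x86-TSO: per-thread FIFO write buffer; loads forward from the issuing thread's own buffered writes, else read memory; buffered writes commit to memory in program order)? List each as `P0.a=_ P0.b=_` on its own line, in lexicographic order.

outcome vector order: (P0.a,P0.b)
|TSO outcomes| = 3

P0.a=0 P0.b=0
P0.a=0 P0.b=2
P0.a=2 P0.b=2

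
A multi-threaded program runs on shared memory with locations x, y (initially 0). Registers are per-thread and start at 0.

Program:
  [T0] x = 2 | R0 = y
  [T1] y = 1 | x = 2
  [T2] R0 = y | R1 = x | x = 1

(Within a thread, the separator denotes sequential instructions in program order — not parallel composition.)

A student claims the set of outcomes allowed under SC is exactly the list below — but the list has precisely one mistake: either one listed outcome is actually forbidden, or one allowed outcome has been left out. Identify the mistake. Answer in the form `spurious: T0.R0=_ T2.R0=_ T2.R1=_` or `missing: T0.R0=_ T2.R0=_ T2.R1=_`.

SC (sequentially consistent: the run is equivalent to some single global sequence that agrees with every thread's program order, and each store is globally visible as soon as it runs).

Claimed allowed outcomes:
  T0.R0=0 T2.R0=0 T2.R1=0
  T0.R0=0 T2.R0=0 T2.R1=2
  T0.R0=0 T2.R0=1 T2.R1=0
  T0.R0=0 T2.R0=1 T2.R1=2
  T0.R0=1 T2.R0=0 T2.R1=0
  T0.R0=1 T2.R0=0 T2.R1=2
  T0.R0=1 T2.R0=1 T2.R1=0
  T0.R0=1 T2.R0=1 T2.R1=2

spurious: T0.R0=0 T2.R0=1 T2.R1=0

outcome vector order: (T0.R0,T2.R0,T2.R1)
SC (7): <0 0 0>; <0 0 2>; <0 1 2>; <1 0 0>; <1 0 2>; <1 1 0>; <1 1 2>
claimed∖SC = {<0 1 0>}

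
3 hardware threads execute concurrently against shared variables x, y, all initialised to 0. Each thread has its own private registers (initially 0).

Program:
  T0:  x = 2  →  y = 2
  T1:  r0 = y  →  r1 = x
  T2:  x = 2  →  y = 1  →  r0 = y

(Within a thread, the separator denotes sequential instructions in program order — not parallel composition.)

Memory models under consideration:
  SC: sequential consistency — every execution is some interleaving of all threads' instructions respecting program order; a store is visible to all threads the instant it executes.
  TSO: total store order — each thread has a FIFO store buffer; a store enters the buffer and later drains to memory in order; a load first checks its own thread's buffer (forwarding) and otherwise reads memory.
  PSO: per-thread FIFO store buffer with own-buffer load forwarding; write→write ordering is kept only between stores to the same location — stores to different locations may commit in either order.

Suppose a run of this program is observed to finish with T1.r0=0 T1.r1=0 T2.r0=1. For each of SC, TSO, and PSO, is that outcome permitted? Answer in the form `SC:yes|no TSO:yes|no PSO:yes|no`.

SC:yes TSO:yes PSO:yes

outcome vector order: (T1.r0,T1.r1,T2.r0)
[SC] allowed = {<0 0 1> <0 0 2> <0 2 1> <0 2 2> <1 2 1> <1 2 2> <2 2 1> <2 2 2>}
[TSO] allowed = {<0 0 1> <0 0 2> <0 2 1> <0 2 2> <1 2 1> <1 2 2> <2 2 1> <2 2 2>}
[PSO] allowed = {<0 0 1> <0 0 2> <0 2 1> <0 2 2> <1 0 1> <1 0 2> <1 2 1> <1 2 2> <2 0 1> <2 0 2> <2 2 1> <2 2 2>}
target <0 0 1> ∈ {SC,TSO,PSO}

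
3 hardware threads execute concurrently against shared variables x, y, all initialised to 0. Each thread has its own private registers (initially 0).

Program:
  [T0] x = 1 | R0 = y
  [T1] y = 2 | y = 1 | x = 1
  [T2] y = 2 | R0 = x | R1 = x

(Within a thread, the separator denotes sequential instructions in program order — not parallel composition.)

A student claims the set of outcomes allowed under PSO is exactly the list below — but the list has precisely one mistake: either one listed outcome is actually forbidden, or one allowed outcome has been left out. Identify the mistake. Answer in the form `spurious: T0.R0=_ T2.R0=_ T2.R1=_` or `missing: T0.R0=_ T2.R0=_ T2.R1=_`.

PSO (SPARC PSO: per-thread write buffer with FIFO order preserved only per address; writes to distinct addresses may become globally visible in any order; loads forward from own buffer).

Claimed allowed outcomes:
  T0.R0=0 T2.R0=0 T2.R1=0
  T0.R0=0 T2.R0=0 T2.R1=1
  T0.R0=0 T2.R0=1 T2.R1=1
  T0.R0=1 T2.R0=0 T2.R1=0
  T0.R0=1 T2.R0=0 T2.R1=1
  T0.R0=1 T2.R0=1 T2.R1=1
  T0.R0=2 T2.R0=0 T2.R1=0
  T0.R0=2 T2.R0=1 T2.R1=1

missing: T0.R0=2 T2.R0=0 T2.R1=1

outcome vector order: (T0.R0,T2.R0,T2.R1)
under PSO → (0,0,0), (0,0,1), (0,1,1), (1,0,0), (1,0,1), (1,1,1), (2,0,0), (2,0,1), (2,1,1)
PSO∖claimed = {(2,0,1)}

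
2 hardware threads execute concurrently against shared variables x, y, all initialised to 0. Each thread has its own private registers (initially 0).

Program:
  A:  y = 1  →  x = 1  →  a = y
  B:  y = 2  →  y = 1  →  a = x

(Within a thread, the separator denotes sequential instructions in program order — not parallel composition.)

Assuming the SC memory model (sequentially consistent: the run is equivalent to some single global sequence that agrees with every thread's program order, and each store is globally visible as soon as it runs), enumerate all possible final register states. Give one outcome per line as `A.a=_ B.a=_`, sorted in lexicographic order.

A.a=1 B.a=0
A.a=1 B.a=1
A.a=2 B.a=1

outcome vector order: (A.a,B.a)
|SC outcomes| = 3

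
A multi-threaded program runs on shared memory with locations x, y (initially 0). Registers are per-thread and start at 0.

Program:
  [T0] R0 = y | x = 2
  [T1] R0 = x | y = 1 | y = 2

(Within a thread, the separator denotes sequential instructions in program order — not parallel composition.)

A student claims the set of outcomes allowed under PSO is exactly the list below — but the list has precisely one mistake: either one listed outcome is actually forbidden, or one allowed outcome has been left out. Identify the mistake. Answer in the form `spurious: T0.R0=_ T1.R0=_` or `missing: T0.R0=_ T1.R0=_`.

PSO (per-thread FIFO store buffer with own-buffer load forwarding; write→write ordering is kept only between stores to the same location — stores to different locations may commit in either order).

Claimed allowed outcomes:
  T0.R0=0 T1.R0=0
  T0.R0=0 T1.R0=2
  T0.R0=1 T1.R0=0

missing: T0.R0=2 T1.R0=0

outcome vector order: (T0.R0,T1.R0)
under PSO → 00, 02, 10, 20
PSO∖claimed = {20}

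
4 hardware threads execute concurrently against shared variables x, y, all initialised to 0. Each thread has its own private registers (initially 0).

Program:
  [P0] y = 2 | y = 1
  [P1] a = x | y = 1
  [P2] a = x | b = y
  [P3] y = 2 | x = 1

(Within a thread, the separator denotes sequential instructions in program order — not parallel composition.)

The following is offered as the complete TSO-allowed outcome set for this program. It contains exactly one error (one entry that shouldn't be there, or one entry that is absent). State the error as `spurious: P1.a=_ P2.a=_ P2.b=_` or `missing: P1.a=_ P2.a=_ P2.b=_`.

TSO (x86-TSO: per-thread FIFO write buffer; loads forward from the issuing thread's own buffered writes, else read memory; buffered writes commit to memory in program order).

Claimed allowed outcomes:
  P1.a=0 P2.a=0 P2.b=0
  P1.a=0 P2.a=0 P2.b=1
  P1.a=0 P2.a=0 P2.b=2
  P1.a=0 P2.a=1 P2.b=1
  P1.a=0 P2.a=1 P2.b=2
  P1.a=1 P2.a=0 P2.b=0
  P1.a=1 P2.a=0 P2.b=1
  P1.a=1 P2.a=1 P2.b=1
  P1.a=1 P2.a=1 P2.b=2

outcome vector order: (P1.a,P2.a,P2.b)
under TSO → (0,0,0), (0,0,1), (0,0,2), (0,1,1), (0,1,2), (1,0,0), (1,0,1), (1,0,2), (1,1,1), (1,1,2)
TSO∖claimed = {(1,0,2)}

missing: P1.a=1 P2.a=0 P2.b=2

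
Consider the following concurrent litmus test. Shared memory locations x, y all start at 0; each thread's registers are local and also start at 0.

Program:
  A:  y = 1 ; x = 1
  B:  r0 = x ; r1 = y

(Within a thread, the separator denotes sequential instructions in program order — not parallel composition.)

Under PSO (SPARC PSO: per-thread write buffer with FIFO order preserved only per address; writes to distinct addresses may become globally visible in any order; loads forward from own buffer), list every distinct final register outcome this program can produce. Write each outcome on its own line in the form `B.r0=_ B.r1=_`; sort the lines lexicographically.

B.r0=0 B.r1=0
B.r0=0 B.r1=1
B.r0=1 B.r1=0
B.r0=1 B.r1=1

outcome vector order: (B.r0,B.r1)
|PSO outcomes| = 4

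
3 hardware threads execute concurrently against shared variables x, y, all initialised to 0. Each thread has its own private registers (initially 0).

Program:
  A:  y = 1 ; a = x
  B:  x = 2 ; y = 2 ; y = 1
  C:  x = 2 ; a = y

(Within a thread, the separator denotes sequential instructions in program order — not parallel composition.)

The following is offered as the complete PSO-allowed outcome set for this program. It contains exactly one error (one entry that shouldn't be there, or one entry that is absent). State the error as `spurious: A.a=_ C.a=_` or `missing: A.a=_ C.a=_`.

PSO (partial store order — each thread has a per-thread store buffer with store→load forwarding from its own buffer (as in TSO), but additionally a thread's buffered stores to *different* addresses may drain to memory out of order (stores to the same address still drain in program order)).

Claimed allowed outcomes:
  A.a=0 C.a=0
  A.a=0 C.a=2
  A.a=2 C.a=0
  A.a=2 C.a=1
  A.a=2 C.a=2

outcome vector order: (A.a,C.a)
PSO: 6 outcomes — {0/0 0/1 0/2 2/0 2/1 2/2}
PSO∖claimed = {0/1}

missing: A.a=0 C.a=1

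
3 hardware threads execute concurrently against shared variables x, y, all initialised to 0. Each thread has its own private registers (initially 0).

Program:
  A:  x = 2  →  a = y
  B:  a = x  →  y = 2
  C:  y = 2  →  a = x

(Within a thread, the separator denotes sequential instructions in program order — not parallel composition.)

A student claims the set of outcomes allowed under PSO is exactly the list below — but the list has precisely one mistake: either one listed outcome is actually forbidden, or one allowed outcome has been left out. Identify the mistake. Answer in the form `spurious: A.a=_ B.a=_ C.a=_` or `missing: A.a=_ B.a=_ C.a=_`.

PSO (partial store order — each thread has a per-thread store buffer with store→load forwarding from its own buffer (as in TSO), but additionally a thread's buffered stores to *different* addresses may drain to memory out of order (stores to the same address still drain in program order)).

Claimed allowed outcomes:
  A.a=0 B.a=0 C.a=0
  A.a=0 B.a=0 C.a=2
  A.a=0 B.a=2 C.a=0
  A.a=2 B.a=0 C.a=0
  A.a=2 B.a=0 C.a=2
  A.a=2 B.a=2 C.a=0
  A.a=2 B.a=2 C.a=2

missing: A.a=0 B.a=2 C.a=2

outcome vector order: (A.a,B.a,C.a)
PSO: 8 outcomes — {0/0/0; 0/0/2; 0/2/0; 0/2/2; 2/0/0; 2/0/2; 2/2/0; 2/2/2}
PSO∖claimed = {0/2/2}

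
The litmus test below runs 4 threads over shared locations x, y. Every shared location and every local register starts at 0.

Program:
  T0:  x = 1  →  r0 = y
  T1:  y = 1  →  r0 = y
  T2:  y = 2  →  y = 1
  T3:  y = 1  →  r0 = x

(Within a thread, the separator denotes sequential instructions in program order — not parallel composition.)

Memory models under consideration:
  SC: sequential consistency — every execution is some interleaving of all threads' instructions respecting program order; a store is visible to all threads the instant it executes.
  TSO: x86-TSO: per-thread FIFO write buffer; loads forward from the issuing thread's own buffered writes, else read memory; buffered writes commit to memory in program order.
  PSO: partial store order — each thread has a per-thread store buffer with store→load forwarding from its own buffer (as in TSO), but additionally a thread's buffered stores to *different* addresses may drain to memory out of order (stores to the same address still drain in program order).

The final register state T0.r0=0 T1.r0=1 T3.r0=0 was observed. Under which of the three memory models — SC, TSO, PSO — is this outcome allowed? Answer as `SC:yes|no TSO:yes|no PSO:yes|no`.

outcome vector order: (T0.r0,T1.r0,T3.r0)
[SC] allowed = {(0,1,1) (0,2,1) (1,1,0) (1,1,1) (1,2,0) (1,2,1) (2,1,0) (2,1,1) (2,2,0) (2,2,1)}
[TSO] allowed = {(0,1,0) (0,1,1) (0,2,0) (0,2,1) (1,1,0) (1,1,1) (1,2,0) (1,2,1) (2,1,0) (2,1,1) (2,2,0) (2,2,1)}
[PSO] allowed = {(0,1,0) (0,1,1) (0,2,0) (0,2,1) (1,1,0) (1,1,1) (1,2,0) (1,2,1) (2,1,0) (2,1,1) (2,2,0) (2,2,1)}
target (0,1,0) ∈ {TSO,PSO}

SC:no TSO:yes PSO:yes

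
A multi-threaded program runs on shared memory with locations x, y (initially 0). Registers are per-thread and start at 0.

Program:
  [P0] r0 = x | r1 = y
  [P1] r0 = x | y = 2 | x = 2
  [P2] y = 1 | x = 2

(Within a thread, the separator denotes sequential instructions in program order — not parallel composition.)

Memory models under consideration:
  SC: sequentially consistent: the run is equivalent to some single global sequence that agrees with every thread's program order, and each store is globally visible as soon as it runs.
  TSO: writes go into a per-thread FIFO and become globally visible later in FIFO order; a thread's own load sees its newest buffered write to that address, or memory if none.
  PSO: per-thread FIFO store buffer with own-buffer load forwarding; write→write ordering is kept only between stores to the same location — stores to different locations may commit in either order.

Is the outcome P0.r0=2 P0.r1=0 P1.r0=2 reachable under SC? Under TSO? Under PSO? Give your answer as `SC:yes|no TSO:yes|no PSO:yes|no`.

outcome vector order: (P0.r0,P0.r1,P1.r0)
under SC → 000, 002, 010, 012, 020, 022, 210, 212, 220, 222
under TSO → 000, 002, 010, 012, 020, 022, 210, 212, 220, 222
under PSO → 000, 002, 010, 012, 020, 022, 200, 202, 210, 212, 220, 222
target 202 ∈ {PSO}

SC:no TSO:no PSO:yes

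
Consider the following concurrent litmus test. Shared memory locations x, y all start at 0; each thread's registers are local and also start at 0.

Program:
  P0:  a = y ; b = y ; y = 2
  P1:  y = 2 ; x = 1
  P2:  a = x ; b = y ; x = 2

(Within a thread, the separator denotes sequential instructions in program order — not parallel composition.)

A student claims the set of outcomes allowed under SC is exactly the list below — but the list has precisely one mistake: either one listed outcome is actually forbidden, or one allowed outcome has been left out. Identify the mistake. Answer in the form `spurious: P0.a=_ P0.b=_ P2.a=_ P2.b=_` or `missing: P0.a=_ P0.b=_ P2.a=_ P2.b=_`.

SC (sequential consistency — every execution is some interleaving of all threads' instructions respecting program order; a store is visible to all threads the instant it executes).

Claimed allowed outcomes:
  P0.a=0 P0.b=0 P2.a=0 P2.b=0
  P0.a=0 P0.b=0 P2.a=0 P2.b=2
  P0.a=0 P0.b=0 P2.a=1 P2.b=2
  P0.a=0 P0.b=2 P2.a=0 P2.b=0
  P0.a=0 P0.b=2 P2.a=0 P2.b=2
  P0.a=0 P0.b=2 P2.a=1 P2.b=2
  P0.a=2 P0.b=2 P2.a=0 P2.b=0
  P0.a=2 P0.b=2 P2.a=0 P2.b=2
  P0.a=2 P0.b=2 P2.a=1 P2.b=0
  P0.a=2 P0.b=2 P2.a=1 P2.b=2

outcome vector order: (P0.a,P0.b,P2.a,P2.b)
[SC] allowed = {(0,0,0,0) (0,0,0,2) (0,0,1,2) (0,2,0,0) (0,2,0,2) (0,2,1,2) (2,2,0,0) (2,2,0,2) (2,2,1,2)}
claimed∖SC = {(2,2,1,0)}

spurious: P0.a=2 P0.b=2 P2.a=1 P2.b=0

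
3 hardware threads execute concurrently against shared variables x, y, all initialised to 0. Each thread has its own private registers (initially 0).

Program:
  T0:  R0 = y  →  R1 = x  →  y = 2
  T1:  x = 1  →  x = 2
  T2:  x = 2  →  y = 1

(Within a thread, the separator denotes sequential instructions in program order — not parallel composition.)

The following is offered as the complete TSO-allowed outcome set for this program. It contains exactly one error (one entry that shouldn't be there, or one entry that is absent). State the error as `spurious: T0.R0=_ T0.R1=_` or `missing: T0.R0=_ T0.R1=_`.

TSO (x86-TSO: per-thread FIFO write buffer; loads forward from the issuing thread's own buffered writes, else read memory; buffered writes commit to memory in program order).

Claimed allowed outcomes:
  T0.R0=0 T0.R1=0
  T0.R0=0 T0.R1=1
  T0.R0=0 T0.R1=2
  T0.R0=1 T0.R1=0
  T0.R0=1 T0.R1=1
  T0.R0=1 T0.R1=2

outcome vector order: (T0.R0,T0.R1)
TSO (5): 0/0 0/1 0/2 1/1 1/2
claimed∖TSO = {1/0}

spurious: T0.R0=1 T0.R1=0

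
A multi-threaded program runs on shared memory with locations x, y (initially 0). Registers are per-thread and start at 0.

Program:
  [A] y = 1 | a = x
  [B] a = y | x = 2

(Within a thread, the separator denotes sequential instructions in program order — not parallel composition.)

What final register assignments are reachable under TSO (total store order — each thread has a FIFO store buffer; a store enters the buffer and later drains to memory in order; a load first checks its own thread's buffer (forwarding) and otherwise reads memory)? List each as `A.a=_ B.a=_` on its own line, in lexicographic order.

A.a=0 B.a=0
A.a=0 B.a=1
A.a=2 B.a=0
A.a=2 B.a=1

outcome vector order: (A.a,B.a)
|TSO outcomes| = 4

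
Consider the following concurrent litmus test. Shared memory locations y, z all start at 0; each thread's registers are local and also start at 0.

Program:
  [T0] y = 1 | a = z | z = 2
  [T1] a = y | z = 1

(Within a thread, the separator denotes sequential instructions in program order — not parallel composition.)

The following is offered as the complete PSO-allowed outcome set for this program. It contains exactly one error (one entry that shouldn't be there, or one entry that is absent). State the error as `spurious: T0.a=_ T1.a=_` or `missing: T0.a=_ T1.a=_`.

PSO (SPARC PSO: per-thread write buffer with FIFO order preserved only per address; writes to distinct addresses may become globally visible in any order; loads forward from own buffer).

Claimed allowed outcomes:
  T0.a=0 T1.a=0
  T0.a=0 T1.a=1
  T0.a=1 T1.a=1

missing: T0.a=1 T1.a=0

outcome vector order: (T0.a,T1.a)
PSO: 4 outcomes — {00, 01, 10, 11}
PSO∖claimed = {10}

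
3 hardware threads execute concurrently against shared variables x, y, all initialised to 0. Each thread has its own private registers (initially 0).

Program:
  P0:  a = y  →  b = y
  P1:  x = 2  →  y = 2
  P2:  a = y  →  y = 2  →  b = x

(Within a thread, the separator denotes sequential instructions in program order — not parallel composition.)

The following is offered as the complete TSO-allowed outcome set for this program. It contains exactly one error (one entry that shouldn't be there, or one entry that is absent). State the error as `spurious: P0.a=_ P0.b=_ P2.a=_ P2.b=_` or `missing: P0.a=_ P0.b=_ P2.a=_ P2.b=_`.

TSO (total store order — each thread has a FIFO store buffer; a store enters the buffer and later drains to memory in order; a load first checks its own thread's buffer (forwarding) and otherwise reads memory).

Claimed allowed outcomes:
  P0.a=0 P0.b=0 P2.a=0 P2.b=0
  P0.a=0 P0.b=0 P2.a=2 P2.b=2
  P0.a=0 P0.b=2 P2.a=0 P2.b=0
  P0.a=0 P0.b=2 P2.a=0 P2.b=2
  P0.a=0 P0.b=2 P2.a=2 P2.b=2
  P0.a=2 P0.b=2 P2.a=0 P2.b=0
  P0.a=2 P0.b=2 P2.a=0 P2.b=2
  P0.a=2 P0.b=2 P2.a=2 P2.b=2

missing: P0.a=0 P0.b=0 P2.a=0 P2.b=2

outcome vector order: (P0.a,P0.b,P2.a,P2.b)
TSO (9): <0 0 0 0>, <0 0 0 2>, <0 0 2 2>, <0 2 0 0>, <0 2 0 2>, <0 2 2 2>, <2 2 0 0>, <2 2 0 2>, <2 2 2 2>
TSO∖claimed = {<0 0 0 2>}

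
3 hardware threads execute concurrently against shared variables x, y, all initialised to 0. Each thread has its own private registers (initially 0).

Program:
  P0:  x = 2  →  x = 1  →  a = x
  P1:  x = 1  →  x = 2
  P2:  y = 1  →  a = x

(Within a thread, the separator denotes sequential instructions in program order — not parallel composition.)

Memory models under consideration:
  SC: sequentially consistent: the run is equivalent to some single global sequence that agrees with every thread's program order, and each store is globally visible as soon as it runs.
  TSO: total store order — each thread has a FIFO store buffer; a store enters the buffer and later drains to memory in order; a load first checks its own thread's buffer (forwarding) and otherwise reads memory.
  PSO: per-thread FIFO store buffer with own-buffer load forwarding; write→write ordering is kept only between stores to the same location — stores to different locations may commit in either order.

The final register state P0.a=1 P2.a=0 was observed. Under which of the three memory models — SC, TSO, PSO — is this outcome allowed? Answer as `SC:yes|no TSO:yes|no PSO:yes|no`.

SC:yes TSO:yes PSO:yes

outcome vector order: (P0.a,P2.a)
SC (6): <1 0>; <1 1>; <1 2>; <2 0>; <2 1>; <2 2>
TSO (6): <1 0>; <1 1>; <1 2>; <2 0>; <2 1>; <2 2>
PSO (6): <1 0>; <1 1>; <1 2>; <2 0>; <2 1>; <2 2>
target <1 0> ∈ {SC,TSO,PSO}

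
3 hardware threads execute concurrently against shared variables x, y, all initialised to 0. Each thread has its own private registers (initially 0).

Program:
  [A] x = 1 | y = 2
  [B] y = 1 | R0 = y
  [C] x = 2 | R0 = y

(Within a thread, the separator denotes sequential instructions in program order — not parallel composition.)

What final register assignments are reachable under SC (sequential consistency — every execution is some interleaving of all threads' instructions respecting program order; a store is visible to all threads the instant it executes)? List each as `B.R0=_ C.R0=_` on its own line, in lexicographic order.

outcome vector order: (B.R0,C.R0)
|SC outcomes| = 6

B.R0=1 C.R0=0
B.R0=1 C.R0=1
B.R0=1 C.R0=2
B.R0=2 C.R0=0
B.R0=2 C.R0=1
B.R0=2 C.R0=2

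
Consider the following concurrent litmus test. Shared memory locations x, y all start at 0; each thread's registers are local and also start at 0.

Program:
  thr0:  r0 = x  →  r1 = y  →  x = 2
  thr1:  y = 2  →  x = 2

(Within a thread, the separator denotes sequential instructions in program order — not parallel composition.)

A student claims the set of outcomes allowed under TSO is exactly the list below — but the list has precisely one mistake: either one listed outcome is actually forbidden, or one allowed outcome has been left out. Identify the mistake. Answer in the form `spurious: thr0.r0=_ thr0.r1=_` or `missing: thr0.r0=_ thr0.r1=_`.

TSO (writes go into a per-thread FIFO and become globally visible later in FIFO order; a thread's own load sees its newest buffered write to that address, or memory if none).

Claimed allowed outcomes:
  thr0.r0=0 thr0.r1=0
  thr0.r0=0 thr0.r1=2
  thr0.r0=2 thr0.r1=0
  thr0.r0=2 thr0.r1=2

spurious: thr0.r0=2 thr0.r1=0

outcome vector order: (thr0.r0,thr0.r1)
[TSO] allowed = {(0,0); (0,2); (2,2)}
claimed∖TSO = {(2,0)}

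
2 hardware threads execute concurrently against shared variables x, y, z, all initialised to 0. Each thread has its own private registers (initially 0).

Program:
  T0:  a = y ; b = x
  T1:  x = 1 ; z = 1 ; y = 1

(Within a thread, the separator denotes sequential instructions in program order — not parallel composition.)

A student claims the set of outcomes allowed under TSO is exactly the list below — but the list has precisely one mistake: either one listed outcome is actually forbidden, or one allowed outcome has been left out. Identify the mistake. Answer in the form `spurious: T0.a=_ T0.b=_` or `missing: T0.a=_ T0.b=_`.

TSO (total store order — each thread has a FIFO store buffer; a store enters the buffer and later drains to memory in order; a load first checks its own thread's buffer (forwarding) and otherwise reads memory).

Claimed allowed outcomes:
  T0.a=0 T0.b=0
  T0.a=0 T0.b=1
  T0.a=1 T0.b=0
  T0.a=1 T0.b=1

spurious: T0.a=1 T0.b=0

outcome vector order: (T0.a,T0.b)
TSO (3): (0,0); (0,1); (1,1)
claimed∖TSO = {(1,0)}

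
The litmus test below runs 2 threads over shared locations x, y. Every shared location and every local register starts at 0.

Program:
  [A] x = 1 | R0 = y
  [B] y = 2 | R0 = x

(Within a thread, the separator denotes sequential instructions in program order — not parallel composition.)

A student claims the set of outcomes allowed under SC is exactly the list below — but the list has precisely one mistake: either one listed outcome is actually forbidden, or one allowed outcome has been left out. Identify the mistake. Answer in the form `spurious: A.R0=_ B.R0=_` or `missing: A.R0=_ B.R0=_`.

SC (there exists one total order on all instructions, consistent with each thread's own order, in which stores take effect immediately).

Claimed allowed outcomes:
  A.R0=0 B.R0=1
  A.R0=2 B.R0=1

outcome vector order: (A.R0,B.R0)
SC: 3 outcomes — {(0,1) (2,0) (2,1)}
SC∖claimed = {(2,0)}

missing: A.R0=2 B.R0=0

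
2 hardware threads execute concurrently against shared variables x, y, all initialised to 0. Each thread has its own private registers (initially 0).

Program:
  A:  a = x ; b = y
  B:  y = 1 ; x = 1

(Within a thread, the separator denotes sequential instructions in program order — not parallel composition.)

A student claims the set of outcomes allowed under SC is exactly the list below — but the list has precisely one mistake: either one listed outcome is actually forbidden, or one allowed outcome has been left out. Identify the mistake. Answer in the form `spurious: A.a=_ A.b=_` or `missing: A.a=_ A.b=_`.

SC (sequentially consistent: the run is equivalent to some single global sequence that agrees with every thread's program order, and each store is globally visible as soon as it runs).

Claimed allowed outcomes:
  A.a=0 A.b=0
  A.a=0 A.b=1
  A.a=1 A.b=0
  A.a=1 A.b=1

spurious: A.a=1 A.b=0

outcome vector order: (A.a,A.b)
[SC] allowed = {0/0 0/1 1/1}
claimed∖SC = {1/0}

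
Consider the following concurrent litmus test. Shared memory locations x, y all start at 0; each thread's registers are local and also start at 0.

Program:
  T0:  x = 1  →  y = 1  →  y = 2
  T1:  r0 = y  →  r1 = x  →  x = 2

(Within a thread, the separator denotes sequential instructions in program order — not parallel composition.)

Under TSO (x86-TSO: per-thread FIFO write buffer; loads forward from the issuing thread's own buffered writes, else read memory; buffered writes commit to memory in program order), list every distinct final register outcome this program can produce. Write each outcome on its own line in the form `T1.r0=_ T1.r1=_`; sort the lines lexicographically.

T1.r0=0 T1.r1=0
T1.r0=0 T1.r1=1
T1.r0=1 T1.r1=1
T1.r0=2 T1.r1=1

outcome vector order: (T1.r0,T1.r1)
|TSO outcomes| = 4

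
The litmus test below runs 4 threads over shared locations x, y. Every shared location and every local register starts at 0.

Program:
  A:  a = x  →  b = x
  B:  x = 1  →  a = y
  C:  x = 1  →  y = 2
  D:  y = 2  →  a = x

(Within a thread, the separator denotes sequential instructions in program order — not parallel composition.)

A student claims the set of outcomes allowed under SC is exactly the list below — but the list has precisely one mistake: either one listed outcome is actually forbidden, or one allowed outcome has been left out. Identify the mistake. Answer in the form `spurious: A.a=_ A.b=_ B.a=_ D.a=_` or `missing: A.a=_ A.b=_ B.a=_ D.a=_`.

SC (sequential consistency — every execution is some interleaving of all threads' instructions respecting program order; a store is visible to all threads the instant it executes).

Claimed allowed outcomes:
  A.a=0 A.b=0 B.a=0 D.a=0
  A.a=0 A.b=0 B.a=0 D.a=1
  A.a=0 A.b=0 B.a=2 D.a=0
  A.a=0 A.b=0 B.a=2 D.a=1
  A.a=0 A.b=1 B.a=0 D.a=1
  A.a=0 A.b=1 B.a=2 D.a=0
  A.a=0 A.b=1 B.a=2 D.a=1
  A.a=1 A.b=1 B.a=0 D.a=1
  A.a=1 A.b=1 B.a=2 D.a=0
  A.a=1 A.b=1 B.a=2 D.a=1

spurious: A.a=0 A.b=0 B.a=0 D.a=0

outcome vector order: (A.a,A.b,B.a,D.a)
SC: 9 outcomes — {(0,0,0,1), (0,0,2,0), (0,0,2,1), (0,1,0,1), (0,1,2,0), (0,1,2,1), (1,1,0,1), (1,1,2,0), (1,1,2,1)}
claimed∖SC = {(0,0,0,0)}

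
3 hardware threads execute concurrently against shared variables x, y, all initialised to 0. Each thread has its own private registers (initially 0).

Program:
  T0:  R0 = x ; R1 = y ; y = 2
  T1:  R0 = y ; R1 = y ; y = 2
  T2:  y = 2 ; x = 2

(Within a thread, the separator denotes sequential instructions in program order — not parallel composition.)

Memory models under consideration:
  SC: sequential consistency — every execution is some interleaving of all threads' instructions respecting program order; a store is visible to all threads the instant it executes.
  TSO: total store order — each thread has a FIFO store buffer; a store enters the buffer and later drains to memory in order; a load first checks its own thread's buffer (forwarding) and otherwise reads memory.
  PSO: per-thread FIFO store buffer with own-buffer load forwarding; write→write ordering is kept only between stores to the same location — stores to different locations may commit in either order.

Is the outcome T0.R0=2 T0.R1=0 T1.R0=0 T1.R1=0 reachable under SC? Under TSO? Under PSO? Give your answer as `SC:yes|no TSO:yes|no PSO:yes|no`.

outcome vector order: (T0.R0,T0.R1,T1.R0,T1.R1)
[SC] allowed = {0/0/0/0, 0/0/0/2, 0/0/2/2, 0/2/0/0, 0/2/0/2, 0/2/2/2, 2/2/0/0, 2/2/0/2, 2/2/2/2}
[TSO] allowed = {0/0/0/0, 0/0/0/2, 0/0/2/2, 0/2/0/0, 0/2/0/2, 0/2/2/2, 2/2/0/0, 2/2/0/2, 2/2/2/2}
[PSO] allowed = {0/0/0/0, 0/0/0/2, 0/0/2/2, 0/2/0/0, 0/2/0/2, 0/2/2/2, 2/0/0/0, 2/0/0/2, 2/0/2/2, 2/2/0/0, 2/2/0/2, 2/2/2/2}
target 2/0/0/0 ∈ {PSO}

SC:no TSO:no PSO:yes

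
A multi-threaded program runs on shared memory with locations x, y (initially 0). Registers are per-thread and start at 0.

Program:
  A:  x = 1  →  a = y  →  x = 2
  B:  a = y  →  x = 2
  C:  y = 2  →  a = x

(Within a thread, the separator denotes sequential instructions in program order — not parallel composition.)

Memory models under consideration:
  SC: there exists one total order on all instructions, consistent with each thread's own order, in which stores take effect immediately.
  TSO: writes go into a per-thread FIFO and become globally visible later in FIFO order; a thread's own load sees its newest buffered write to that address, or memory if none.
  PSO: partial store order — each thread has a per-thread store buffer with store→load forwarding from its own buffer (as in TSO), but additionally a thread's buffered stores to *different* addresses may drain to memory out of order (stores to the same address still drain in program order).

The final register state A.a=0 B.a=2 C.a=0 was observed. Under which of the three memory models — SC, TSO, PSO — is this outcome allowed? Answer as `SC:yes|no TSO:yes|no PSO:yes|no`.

SC:no TSO:yes PSO:yes

outcome vector order: (A.a,B.a,C.a)
[SC] allowed = {0/0/1, 0/0/2, 0/2/1, 0/2/2, 2/0/0, 2/0/1, 2/0/2, 2/2/0, 2/2/1, 2/2/2}
[TSO] allowed = {0/0/0, 0/0/1, 0/0/2, 0/2/0, 0/2/1, 0/2/2, 2/0/0, 2/0/1, 2/0/2, 2/2/0, 2/2/1, 2/2/2}
[PSO] allowed = {0/0/0, 0/0/1, 0/0/2, 0/2/0, 0/2/1, 0/2/2, 2/0/0, 2/0/1, 2/0/2, 2/2/0, 2/2/1, 2/2/2}
target 0/2/0 ∈ {TSO,PSO}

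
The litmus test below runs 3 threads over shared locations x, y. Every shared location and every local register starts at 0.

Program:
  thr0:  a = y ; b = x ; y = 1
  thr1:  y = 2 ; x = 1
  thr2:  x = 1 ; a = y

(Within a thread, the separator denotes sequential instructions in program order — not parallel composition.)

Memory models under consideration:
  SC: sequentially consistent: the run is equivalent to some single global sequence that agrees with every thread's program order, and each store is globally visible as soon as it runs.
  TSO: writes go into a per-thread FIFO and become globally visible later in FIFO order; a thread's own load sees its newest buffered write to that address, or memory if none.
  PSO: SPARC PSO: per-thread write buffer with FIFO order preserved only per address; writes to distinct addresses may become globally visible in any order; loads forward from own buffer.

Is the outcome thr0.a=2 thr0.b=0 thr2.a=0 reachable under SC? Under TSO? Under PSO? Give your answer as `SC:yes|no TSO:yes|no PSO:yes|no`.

SC:no TSO:yes PSO:yes

outcome vector order: (thr0.a,thr0.b,thr2.a)
SC (11): <0 0 0>; <0 0 1>; <0 0 2>; <0 1 0>; <0 1 1>; <0 1 2>; <2 0 1>; <2 0 2>; <2 1 0>; <2 1 1>; <2 1 2>
TSO (12): <0 0 0>; <0 0 1>; <0 0 2>; <0 1 0>; <0 1 1>; <0 1 2>; <2 0 0>; <2 0 1>; <2 0 2>; <2 1 0>; <2 1 1>; <2 1 2>
PSO (12): <0 0 0>; <0 0 1>; <0 0 2>; <0 1 0>; <0 1 1>; <0 1 2>; <2 0 0>; <2 0 1>; <2 0 2>; <2 1 0>; <2 1 1>; <2 1 2>
target <2 0 0> ∈ {TSO,PSO}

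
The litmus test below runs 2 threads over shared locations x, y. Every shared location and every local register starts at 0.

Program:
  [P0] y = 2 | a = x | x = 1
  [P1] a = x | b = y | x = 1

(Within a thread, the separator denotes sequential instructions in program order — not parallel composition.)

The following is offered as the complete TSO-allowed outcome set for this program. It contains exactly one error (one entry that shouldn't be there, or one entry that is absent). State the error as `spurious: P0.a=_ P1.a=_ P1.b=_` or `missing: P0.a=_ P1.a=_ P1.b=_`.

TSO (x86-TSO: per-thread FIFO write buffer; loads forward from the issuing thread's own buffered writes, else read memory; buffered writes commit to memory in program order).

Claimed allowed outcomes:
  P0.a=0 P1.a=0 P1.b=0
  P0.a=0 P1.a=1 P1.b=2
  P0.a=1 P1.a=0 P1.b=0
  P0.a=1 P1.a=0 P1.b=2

missing: P0.a=0 P1.a=0 P1.b=2

outcome vector order: (P0.a,P1.a,P1.b)
under TSO → 0/0/0 0/0/2 0/1/2 1/0/0 1/0/2
TSO∖claimed = {0/0/2}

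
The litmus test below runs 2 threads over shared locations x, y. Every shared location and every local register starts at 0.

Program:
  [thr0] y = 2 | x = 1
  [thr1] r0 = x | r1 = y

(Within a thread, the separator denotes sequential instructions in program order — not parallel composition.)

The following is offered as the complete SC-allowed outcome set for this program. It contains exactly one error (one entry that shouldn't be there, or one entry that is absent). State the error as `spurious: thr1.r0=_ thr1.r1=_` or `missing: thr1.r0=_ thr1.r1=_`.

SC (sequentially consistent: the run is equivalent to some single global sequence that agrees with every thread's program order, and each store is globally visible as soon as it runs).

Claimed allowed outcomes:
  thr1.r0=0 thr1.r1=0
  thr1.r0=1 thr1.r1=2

missing: thr1.r0=0 thr1.r1=2

outcome vector order: (thr1.r0,thr1.r1)
SC (3): 00, 02, 12
SC∖claimed = {02}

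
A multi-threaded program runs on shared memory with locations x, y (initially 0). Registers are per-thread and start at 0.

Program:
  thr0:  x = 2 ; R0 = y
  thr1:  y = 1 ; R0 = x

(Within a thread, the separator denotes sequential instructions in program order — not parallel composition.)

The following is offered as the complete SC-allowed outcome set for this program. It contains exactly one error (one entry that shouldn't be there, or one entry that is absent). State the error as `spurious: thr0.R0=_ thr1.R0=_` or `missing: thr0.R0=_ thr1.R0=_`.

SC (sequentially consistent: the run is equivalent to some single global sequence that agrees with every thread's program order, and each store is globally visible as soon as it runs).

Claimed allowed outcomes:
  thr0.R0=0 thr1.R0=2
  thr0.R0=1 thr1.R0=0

outcome vector order: (thr0.R0,thr1.R0)
SC: 3 outcomes — {02, 10, 12}
SC∖claimed = {12}

missing: thr0.R0=1 thr1.R0=2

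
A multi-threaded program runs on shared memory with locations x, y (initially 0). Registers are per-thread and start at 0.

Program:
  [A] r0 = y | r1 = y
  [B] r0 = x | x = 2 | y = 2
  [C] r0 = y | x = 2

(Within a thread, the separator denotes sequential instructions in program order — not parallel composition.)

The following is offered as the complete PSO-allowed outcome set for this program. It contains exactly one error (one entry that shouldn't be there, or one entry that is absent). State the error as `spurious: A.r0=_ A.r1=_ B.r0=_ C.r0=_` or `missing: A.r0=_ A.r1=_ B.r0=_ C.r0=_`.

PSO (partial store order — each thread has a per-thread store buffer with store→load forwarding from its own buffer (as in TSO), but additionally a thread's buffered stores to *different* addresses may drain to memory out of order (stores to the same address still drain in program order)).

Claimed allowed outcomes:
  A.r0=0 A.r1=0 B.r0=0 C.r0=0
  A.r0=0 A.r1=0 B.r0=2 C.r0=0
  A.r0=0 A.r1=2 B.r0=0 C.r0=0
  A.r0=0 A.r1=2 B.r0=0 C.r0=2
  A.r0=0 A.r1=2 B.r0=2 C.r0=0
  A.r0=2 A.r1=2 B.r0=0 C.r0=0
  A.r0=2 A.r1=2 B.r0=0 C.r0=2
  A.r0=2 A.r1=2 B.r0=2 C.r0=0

missing: A.r0=0 A.r1=0 B.r0=0 C.r0=2

outcome vector order: (A.r0,A.r1,B.r0,C.r0)
under PSO → 0000 0002 0020 0200 0202 0220 2200 2202 2220
PSO∖claimed = {0002}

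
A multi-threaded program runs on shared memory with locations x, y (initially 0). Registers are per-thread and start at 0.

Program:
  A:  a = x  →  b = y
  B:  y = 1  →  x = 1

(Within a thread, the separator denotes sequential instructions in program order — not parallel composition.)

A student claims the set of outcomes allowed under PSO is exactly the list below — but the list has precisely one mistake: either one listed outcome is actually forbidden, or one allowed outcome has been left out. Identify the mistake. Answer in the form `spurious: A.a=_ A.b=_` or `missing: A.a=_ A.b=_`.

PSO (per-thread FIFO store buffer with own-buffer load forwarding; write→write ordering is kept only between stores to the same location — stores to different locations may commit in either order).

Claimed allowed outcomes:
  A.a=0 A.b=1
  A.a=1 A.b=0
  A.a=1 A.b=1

missing: A.a=0 A.b=0

outcome vector order: (A.a,A.b)
[PSO] allowed = {00 01 10 11}
PSO∖claimed = {00}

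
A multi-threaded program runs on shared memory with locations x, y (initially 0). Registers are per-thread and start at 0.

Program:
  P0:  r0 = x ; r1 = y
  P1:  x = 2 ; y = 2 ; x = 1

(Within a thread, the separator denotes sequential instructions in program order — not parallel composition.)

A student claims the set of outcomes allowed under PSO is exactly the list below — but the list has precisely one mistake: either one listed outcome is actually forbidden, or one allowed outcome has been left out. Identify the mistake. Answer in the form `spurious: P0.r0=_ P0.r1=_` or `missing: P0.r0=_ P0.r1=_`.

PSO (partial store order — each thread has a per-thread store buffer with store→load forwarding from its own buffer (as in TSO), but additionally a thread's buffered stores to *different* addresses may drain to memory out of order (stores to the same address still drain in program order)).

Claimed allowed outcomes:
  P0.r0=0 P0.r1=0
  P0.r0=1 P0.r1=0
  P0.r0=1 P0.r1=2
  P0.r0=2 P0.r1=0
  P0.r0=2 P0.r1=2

missing: P0.r0=0 P0.r1=2

outcome vector order: (P0.r0,P0.r1)
under PSO → 00; 02; 10; 12; 20; 22
PSO∖claimed = {02}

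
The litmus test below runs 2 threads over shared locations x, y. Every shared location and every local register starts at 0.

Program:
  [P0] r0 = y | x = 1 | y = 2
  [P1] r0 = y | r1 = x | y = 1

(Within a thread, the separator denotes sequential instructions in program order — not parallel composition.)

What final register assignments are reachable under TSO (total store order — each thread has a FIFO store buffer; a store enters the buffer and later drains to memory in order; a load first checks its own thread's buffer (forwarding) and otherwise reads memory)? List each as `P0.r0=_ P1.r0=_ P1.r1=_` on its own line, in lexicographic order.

P0.r0=0 P1.r0=0 P1.r1=0
P0.r0=0 P1.r0=0 P1.r1=1
P0.r0=0 P1.r0=2 P1.r1=1
P0.r0=1 P1.r0=0 P1.r1=0

outcome vector order: (P0.r0,P1.r0,P1.r1)
|TSO outcomes| = 4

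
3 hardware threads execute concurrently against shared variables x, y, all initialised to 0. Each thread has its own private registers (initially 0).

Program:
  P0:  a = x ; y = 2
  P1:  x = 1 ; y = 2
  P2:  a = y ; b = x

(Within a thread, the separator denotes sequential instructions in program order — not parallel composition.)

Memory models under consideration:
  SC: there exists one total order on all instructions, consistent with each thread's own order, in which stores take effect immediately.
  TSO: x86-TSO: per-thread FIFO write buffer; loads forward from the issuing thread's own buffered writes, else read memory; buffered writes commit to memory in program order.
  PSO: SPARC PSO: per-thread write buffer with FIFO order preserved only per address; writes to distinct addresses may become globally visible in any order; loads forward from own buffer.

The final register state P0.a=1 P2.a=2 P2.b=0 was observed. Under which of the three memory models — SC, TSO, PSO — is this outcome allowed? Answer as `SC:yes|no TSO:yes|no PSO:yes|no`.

SC:no TSO:no PSO:yes

outcome vector order: (P0.a,P2.a,P2.b)
under SC → (0,0,0); (0,0,1); (0,2,0); (0,2,1); (1,0,0); (1,0,1); (1,2,1)
under TSO → (0,0,0); (0,0,1); (0,2,0); (0,2,1); (1,0,0); (1,0,1); (1,2,1)
under PSO → (0,0,0); (0,0,1); (0,2,0); (0,2,1); (1,0,0); (1,0,1); (1,2,0); (1,2,1)
target (1,2,0) ∈ {PSO}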